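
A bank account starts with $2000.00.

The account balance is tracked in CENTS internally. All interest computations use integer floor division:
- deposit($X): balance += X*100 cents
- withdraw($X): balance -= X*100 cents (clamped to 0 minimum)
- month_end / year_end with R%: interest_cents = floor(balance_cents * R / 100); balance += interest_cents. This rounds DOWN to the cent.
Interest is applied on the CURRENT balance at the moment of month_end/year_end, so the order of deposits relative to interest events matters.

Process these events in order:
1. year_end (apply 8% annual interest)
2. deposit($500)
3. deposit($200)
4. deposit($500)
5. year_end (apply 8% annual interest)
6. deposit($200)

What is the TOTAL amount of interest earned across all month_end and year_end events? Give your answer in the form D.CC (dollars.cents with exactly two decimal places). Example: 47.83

After 1 (year_end (apply 8% annual interest)): balance=$2160.00 total_interest=$160.00
After 2 (deposit($500)): balance=$2660.00 total_interest=$160.00
After 3 (deposit($200)): balance=$2860.00 total_interest=$160.00
After 4 (deposit($500)): balance=$3360.00 total_interest=$160.00
After 5 (year_end (apply 8% annual interest)): balance=$3628.80 total_interest=$428.80
After 6 (deposit($200)): balance=$3828.80 total_interest=$428.80

Answer: 428.80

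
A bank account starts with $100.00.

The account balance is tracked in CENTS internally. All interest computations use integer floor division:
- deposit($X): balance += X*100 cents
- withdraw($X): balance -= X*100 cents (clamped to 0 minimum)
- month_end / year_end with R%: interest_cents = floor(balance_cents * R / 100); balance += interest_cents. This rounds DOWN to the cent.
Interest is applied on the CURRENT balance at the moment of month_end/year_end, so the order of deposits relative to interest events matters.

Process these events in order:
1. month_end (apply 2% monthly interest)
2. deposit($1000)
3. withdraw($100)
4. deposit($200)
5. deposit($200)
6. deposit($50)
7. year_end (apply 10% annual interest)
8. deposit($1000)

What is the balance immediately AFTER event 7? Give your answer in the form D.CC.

After 1 (month_end (apply 2% monthly interest)): balance=$102.00 total_interest=$2.00
After 2 (deposit($1000)): balance=$1102.00 total_interest=$2.00
After 3 (withdraw($100)): balance=$1002.00 total_interest=$2.00
After 4 (deposit($200)): balance=$1202.00 total_interest=$2.00
After 5 (deposit($200)): balance=$1402.00 total_interest=$2.00
After 6 (deposit($50)): balance=$1452.00 total_interest=$2.00
After 7 (year_end (apply 10% annual interest)): balance=$1597.20 total_interest=$147.20

Answer: 1597.20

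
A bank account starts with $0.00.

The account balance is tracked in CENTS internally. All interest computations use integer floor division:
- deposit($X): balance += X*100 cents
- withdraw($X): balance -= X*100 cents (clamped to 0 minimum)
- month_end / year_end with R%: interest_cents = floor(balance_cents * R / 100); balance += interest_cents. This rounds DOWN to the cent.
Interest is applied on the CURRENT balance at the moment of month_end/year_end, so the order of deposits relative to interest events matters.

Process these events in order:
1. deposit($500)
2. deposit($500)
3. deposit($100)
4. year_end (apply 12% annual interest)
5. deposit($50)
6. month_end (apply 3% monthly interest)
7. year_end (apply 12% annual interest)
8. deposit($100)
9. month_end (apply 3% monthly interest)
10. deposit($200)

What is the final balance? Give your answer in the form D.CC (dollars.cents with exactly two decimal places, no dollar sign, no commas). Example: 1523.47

Answer: 1826.27

Derivation:
After 1 (deposit($500)): balance=$500.00 total_interest=$0.00
After 2 (deposit($500)): balance=$1000.00 total_interest=$0.00
After 3 (deposit($100)): balance=$1100.00 total_interest=$0.00
After 4 (year_end (apply 12% annual interest)): balance=$1232.00 total_interest=$132.00
After 5 (deposit($50)): balance=$1282.00 total_interest=$132.00
After 6 (month_end (apply 3% monthly interest)): balance=$1320.46 total_interest=$170.46
After 7 (year_end (apply 12% annual interest)): balance=$1478.91 total_interest=$328.91
After 8 (deposit($100)): balance=$1578.91 total_interest=$328.91
After 9 (month_end (apply 3% monthly interest)): balance=$1626.27 total_interest=$376.27
After 10 (deposit($200)): balance=$1826.27 total_interest=$376.27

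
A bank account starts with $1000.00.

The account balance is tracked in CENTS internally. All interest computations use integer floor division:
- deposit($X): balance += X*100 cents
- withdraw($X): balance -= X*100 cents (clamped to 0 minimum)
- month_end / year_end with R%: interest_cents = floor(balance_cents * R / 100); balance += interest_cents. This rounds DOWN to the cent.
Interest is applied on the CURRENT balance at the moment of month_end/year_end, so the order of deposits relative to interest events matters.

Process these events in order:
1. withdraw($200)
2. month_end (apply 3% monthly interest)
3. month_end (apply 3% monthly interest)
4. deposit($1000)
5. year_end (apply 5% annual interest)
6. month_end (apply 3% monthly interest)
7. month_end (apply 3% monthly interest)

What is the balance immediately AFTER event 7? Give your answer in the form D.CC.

After 1 (withdraw($200)): balance=$800.00 total_interest=$0.00
After 2 (month_end (apply 3% monthly interest)): balance=$824.00 total_interest=$24.00
After 3 (month_end (apply 3% monthly interest)): balance=$848.72 total_interest=$48.72
After 4 (deposit($1000)): balance=$1848.72 total_interest=$48.72
After 5 (year_end (apply 5% annual interest)): balance=$1941.15 total_interest=$141.15
After 6 (month_end (apply 3% monthly interest)): balance=$1999.38 total_interest=$199.38
After 7 (month_end (apply 3% monthly interest)): balance=$2059.36 total_interest=$259.36

Answer: 2059.36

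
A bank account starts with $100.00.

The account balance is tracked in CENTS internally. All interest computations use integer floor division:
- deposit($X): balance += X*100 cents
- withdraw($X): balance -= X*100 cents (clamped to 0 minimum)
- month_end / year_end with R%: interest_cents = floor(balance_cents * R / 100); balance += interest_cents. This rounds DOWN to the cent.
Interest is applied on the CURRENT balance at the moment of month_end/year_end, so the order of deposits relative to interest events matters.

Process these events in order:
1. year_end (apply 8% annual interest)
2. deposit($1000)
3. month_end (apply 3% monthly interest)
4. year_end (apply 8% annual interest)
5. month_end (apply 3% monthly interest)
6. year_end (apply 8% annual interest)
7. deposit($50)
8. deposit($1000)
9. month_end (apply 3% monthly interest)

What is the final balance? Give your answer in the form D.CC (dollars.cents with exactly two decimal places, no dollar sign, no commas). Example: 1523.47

Answer: 2493.69

Derivation:
After 1 (year_end (apply 8% annual interest)): balance=$108.00 total_interest=$8.00
After 2 (deposit($1000)): balance=$1108.00 total_interest=$8.00
After 3 (month_end (apply 3% monthly interest)): balance=$1141.24 total_interest=$41.24
After 4 (year_end (apply 8% annual interest)): balance=$1232.53 total_interest=$132.53
After 5 (month_end (apply 3% monthly interest)): balance=$1269.50 total_interest=$169.50
After 6 (year_end (apply 8% annual interest)): balance=$1371.06 total_interest=$271.06
After 7 (deposit($50)): balance=$1421.06 total_interest=$271.06
After 8 (deposit($1000)): balance=$2421.06 total_interest=$271.06
After 9 (month_end (apply 3% monthly interest)): balance=$2493.69 total_interest=$343.69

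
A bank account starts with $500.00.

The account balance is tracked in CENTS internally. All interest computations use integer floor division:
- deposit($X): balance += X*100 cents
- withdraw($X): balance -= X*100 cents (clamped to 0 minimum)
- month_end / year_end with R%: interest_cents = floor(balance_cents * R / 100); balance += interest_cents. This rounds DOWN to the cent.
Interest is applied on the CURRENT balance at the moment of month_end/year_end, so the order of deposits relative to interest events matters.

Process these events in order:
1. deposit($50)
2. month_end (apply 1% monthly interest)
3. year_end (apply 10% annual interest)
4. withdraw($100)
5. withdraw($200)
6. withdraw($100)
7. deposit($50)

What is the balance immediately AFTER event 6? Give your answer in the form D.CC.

Answer: 211.05

Derivation:
After 1 (deposit($50)): balance=$550.00 total_interest=$0.00
After 2 (month_end (apply 1% monthly interest)): balance=$555.50 total_interest=$5.50
After 3 (year_end (apply 10% annual interest)): balance=$611.05 total_interest=$61.05
After 4 (withdraw($100)): balance=$511.05 total_interest=$61.05
After 5 (withdraw($200)): balance=$311.05 total_interest=$61.05
After 6 (withdraw($100)): balance=$211.05 total_interest=$61.05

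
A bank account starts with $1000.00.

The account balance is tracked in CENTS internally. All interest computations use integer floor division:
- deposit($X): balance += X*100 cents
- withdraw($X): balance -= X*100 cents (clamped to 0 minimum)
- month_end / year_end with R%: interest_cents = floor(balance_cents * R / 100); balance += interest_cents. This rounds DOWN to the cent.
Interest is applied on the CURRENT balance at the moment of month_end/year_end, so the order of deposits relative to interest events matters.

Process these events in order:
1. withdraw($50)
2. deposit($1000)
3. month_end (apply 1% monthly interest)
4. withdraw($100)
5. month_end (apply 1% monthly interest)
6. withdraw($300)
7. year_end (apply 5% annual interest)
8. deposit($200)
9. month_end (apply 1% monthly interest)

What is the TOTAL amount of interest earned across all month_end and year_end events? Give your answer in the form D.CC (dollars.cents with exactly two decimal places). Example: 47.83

After 1 (withdraw($50)): balance=$950.00 total_interest=$0.00
After 2 (deposit($1000)): balance=$1950.00 total_interest=$0.00
After 3 (month_end (apply 1% monthly interest)): balance=$1969.50 total_interest=$19.50
After 4 (withdraw($100)): balance=$1869.50 total_interest=$19.50
After 5 (month_end (apply 1% monthly interest)): balance=$1888.19 total_interest=$38.19
After 6 (withdraw($300)): balance=$1588.19 total_interest=$38.19
After 7 (year_end (apply 5% annual interest)): balance=$1667.59 total_interest=$117.59
After 8 (deposit($200)): balance=$1867.59 total_interest=$117.59
After 9 (month_end (apply 1% monthly interest)): balance=$1886.26 total_interest=$136.26

Answer: 136.26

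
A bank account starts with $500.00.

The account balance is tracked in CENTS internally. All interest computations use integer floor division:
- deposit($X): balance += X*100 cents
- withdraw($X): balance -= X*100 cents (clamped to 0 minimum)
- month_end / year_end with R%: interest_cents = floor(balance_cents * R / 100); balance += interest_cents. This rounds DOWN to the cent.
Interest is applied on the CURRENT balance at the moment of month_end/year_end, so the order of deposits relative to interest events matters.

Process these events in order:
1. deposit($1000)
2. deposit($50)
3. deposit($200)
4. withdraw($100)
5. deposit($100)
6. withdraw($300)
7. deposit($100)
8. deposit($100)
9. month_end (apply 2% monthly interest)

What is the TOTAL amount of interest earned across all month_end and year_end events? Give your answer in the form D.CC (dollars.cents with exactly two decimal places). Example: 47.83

After 1 (deposit($1000)): balance=$1500.00 total_interest=$0.00
After 2 (deposit($50)): balance=$1550.00 total_interest=$0.00
After 3 (deposit($200)): balance=$1750.00 total_interest=$0.00
After 4 (withdraw($100)): balance=$1650.00 total_interest=$0.00
After 5 (deposit($100)): balance=$1750.00 total_interest=$0.00
After 6 (withdraw($300)): balance=$1450.00 total_interest=$0.00
After 7 (deposit($100)): balance=$1550.00 total_interest=$0.00
After 8 (deposit($100)): balance=$1650.00 total_interest=$0.00
After 9 (month_end (apply 2% monthly interest)): balance=$1683.00 total_interest=$33.00

Answer: 33.00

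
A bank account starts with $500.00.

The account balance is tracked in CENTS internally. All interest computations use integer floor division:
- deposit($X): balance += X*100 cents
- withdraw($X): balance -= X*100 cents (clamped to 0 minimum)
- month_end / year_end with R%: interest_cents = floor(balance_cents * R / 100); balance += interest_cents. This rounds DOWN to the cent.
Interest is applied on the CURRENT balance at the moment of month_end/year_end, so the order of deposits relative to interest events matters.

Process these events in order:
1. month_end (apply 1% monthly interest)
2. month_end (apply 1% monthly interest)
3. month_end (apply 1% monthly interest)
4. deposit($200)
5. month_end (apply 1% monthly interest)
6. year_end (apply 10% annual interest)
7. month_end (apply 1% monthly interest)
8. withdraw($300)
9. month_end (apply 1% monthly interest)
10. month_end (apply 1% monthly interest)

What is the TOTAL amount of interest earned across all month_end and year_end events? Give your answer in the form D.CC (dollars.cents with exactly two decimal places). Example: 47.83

After 1 (month_end (apply 1% monthly interest)): balance=$505.00 total_interest=$5.00
After 2 (month_end (apply 1% monthly interest)): balance=$510.05 total_interest=$10.05
After 3 (month_end (apply 1% monthly interest)): balance=$515.15 total_interest=$15.15
After 4 (deposit($200)): balance=$715.15 total_interest=$15.15
After 5 (month_end (apply 1% monthly interest)): balance=$722.30 total_interest=$22.30
After 6 (year_end (apply 10% annual interest)): balance=$794.53 total_interest=$94.53
After 7 (month_end (apply 1% monthly interest)): balance=$802.47 total_interest=$102.47
After 8 (withdraw($300)): balance=$502.47 total_interest=$102.47
After 9 (month_end (apply 1% monthly interest)): balance=$507.49 total_interest=$107.49
After 10 (month_end (apply 1% monthly interest)): balance=$512.56 total_interest=$112.56

Answer: 112.56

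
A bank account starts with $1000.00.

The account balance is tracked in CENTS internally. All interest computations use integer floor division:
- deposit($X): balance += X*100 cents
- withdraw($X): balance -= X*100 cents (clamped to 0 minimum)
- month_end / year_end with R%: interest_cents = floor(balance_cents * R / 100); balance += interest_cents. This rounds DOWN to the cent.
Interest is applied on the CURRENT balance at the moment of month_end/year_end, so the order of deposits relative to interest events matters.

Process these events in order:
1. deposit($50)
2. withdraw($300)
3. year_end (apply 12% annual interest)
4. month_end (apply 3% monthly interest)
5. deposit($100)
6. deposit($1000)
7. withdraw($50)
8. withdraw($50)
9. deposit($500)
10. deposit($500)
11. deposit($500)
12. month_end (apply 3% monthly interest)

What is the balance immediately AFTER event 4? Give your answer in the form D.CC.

After 1 (deposit($50)): balance=$1050.00 total_interest=$0.00
After 2 (withdraw($300)): balance=$750.00 total_interest=$0.00
After 3 (year_end (apply 12% annual interest)): balance=$840.00 total_interest=$90.00
After 4 (month_end (apply 3% monthly interest)): balance=$865.20 total_interest=$115.20

Answer: 865.20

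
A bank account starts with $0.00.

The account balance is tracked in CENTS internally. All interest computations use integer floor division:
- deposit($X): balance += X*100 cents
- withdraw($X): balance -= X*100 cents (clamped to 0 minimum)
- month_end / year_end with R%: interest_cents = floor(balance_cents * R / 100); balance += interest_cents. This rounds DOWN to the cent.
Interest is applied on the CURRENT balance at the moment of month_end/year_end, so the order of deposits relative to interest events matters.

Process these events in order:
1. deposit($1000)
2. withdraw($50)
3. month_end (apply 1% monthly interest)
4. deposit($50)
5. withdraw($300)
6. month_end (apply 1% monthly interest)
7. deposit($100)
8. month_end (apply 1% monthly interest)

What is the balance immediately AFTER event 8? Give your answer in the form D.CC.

Answer: 824.75

Derivation:
After 1 (deposit($1000)): balance=$1000.00 total_interest=$0.00
After 2 (withdraw($50)): balance=$950.00 total_interest=$0.00
After 3 (month_end (apply 1% monthly interest)): balance=$959.50 total_interest=$9.50
After 4 (deposit($50)): balance=$1009.50 total_interest=$9.50
After 5 (withdraw($300)): balance=$709.50 total_interest=$9.50
After 6 (month_end (apply 1% monthly interest)): balance=$716.59 total_interest=$16.59
After 7 (deposit($100)): balance=$816.59 total_interest=$16.59
After 8 (month_end (apply 1% monthly interest)): balance=$824.75 total_interest=$24.75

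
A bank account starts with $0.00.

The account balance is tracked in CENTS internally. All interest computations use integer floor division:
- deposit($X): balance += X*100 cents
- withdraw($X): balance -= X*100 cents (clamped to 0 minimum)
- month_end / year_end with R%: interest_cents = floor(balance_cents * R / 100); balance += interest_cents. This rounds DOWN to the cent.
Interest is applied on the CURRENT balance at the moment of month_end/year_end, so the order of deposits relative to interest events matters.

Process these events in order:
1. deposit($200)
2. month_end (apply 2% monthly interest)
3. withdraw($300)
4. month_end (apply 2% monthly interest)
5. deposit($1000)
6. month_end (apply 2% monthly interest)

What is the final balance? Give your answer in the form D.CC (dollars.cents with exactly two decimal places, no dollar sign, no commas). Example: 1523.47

After 1 (deposit($200)): balance=$200.00 total_interest=$0.00
After 2 (month_end (apply 2% monthly interest)): balance=$204.00 total_interest=$4.00
After 3 (withdraw($300)): balance=$0.00 total_interest=$4.00
After 4 (month_end (apply 2% monthly interest)): balance=$0.00 total_interest=$4.00
After 5 (deposit($1000)): balance=$1000.00 total_interest=$4.00
After 6 (month_end (apply 2% monthly interest)): balance=$1020.00 total_interest=$24.00

Answer: 1020.00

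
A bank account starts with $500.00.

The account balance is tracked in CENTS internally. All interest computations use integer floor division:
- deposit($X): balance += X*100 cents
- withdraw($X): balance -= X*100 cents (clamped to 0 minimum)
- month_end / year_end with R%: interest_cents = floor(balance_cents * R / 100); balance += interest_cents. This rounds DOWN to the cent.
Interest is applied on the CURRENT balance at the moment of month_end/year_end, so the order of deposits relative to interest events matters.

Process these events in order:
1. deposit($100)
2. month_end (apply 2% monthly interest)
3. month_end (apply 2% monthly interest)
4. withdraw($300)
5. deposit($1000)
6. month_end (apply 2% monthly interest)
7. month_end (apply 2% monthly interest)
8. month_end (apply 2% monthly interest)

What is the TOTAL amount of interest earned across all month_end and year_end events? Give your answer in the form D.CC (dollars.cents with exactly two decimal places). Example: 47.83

After 1 (deposit($100)): balance=$600.00 total_interest=$0.00
After 2 (month_end (apply 2% monthly interest)): balance=$612.00 total_interest=$12.00
After 3 (month_end (apply 2% monthly interest)): balance=$624.24 total_interest=$24.24
After 4 (withdraw($300)): balance=$324.24 total_interest=$24.24
After 5 (deposit($1000)): balance=$1324.24 total_interest=$24.24
After 6 (month_end (apply 2% monthly interest)): balance=$1350.72 total_interest=$50.72
After 7 (month_end (apply 2% monthly interest)): balance=$1377.73 total_interest=$77.73
After 8 (month_end (apply 2% monthly interest)): balance=$1405.28 total_interest=$105.28

Answer: 105.28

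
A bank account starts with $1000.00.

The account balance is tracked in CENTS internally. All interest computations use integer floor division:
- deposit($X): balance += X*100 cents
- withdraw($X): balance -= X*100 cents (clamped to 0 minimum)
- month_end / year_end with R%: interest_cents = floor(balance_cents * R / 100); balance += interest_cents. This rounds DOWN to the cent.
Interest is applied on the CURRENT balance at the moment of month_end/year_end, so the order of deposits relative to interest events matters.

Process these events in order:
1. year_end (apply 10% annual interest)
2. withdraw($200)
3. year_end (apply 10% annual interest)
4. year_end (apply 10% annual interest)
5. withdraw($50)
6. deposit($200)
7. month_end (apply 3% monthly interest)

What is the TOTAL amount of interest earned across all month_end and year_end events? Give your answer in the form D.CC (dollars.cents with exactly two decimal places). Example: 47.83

Answer: 326.17

Derivation:
After 1 (year_end (apply 10% annual interest)): balance=$1100.00 total_interest=$100.00
After 2 (withdraw($200)): balance=$900.00 total_interest=$100.00
After 3 (year_end (apply 10% annual interest)): balance=$990.00 total_interest=$190.00
After 4 (year_end (apply 10% annual interest)): balance=$1089.00 total_interest=$289.00
After 5 (withdraw($50)): balance=$1039.00 total_interest=$289.00
After 6 (deposit($200)): balance=$1239.00 total_interest=$289.00
After 7 (month_end (apply 3% monthly interest)): balance=$1276.17 total_interest=$326.17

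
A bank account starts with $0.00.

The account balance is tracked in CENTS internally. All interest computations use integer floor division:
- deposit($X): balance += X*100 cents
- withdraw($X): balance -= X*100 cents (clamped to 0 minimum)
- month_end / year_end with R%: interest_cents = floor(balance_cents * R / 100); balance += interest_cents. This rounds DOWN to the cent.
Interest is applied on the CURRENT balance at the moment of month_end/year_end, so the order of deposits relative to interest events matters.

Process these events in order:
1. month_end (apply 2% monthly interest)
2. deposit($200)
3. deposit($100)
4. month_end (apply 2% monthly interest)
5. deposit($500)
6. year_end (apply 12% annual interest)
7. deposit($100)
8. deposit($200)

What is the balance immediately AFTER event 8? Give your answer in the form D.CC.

After 1 (month_end (apply 2% monthly interest)): balance=$0.00 total_interest=$0.00
After 2 (deposit($200)): balance=$200.00 total_interest=$0.00
After 3 (deposit($100)): balance=$300.00 total_interest=$0.00
After 4 (month_end (apply 2% monthly interest)): balance=$306.00 total_interest=$6.00
After 5 (deposit($500)): balance=$806.00 total_interest=$6.00
After 6 (year_end (apply 12% annual interest)): balance=$902.72 total_interest=$102.72
After 7 (deposit($100)): balance=$1002.72 total_interest=$102.72
After 8 (deposit($200)): balance=$1202.72 total_interest=$102.72

Answer: 1202.72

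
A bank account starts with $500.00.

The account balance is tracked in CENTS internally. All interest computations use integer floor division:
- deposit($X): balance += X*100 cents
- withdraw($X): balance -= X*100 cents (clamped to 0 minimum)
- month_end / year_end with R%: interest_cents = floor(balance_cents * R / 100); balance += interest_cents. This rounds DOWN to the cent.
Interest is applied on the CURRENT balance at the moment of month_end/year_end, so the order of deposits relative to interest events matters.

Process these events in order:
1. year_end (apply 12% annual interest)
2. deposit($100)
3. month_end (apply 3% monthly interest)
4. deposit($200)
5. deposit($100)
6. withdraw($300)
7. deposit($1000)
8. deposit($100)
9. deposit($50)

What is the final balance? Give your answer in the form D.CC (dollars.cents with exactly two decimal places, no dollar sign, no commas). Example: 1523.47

Answer: 1829.80

Derivation:
After 1 (year_end (apply 12% annual interest)): balance=$560.00 total_interest=$60.00
After 2 (deposit($100)): balance=$660.00 total_interest=$60.00
After 3 (month_end (apply 3% monthly interest)): balance=$679.80 total_interest=$79.80
After 4 (deposit($200)): balance=$879.80 total_interest=$79.80
After 5 (deposit($100)): balance=$979.80 total_interest=$79.80
After 6 (withdraw($300)): balance=$679.80 total_interest=$79.80
After 7 (deposit($1000)): balance=$1679.80 total_interest=$79.80
After 8 (deposit($100)): balance=$1779.80 total_interest=$79.80
After 9 (deposit($50)): balance=$1829.80 total_interest=$79.80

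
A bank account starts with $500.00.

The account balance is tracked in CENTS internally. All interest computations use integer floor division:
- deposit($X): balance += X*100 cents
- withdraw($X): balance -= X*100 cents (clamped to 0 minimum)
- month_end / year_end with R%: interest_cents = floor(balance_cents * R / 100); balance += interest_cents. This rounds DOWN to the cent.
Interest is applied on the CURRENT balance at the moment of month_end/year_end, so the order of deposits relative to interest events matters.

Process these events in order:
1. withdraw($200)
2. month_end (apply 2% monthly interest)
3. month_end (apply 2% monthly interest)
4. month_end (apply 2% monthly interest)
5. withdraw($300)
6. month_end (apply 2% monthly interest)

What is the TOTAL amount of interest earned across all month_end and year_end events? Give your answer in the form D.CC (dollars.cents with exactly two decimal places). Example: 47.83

Answer: 18.72

Derivation:
After 1 (withdraw($200)): balance=$300.00 total_interest=$0.00
After 2 (month_end (apply 2% monthly interest)): balance=$306.00 total_interest=$6.00
After 3 (month_end (apply 2% monthly interest)): balance=$312.12 total_interest=$12.12
After 4 (month_end (apply 2% monthly interest)): balance=$318.36 total_interest=$18.36
After 5 (withdraw($300)): balance=$18.36 total_interest=$18.36
After 6 (month_end (apply 2% monthly interest)): balance=$18.72 total_interest=$18.72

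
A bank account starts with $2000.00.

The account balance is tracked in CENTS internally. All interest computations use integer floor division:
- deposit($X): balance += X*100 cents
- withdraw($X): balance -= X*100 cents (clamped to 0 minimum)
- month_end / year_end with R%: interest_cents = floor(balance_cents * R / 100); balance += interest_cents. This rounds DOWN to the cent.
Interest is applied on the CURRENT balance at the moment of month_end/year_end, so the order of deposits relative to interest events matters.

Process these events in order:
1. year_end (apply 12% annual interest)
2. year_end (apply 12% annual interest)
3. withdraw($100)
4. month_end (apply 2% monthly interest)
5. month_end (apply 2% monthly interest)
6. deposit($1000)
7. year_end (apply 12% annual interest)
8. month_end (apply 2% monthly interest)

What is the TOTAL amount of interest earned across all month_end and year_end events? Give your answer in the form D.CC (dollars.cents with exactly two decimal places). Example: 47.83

Answer: 1105.36

Derivation:
After 1 (year_end (apply 12% annual interest)): balance=$2240.00 total_interest=$240.00
After 2 (year_end (apply 12% annual interest)): balance=$2508.80 total_interest=$508.80
After 3 (withdraw($100)): balance=$2408.80 total_interest=$508.80
After 4 (month_end (apply 2% monthly interest)): balance=$2456.97 total_interest=$556.97
After 5 (month_end (apply 2% monthly interest)): balance=$2506.10 total_interest=$606.10
After 6 (deposit($1000)): balance=$3506.10 total_interest=$606.10
After 7 (year_end (apply 12% annual interest)): balance=$3926.83 total_interest=$1026.83
After 8 (month_end (apply 2% monthly interest)): balance=$4005.36 total_interest=$1105.36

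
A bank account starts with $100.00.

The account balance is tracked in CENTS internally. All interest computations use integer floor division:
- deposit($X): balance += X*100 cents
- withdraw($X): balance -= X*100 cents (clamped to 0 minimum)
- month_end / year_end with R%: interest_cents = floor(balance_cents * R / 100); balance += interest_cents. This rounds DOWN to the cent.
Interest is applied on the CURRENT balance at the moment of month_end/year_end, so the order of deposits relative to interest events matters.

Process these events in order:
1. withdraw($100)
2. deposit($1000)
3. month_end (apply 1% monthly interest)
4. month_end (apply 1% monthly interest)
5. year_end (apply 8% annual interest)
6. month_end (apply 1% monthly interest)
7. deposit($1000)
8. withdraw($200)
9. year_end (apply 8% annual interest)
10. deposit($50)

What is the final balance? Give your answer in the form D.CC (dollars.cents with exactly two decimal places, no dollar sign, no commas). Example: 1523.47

After 1 (withdraw($100)): balance=$0.00 total_interest=$0.00
After 2 (deposit($1000)): balance=$1000.00 total_interest=$0.00
After 3 (month_end (apply 1% monthly interest)): balance=$1010.00 total_interest=$10.00
After 4 (month_end (apply 1% monthly interest)): balance=$1020.10 total_interest=$20.10
After 5 (year_end (apply 8% annual interest)): balance=$1101.70 total_interest=$101.70
After 6 (month_end (apply 1% monthly interest)): balance=$1112.71 total_interest=$112.71
After 7 (deposit($1000)): balance=$2112.71 total_interest=$112.71
After 8 (withdraw($200)): balance=$1912.71 total_interest=$112.71
After 9 (year_end (apply 8% annual interest)): balance=$2065.72 total_interest=$265.72
After 10 (deposit($50)): balance=$2115.72 total_interest=$265.72

Answer: 2115.72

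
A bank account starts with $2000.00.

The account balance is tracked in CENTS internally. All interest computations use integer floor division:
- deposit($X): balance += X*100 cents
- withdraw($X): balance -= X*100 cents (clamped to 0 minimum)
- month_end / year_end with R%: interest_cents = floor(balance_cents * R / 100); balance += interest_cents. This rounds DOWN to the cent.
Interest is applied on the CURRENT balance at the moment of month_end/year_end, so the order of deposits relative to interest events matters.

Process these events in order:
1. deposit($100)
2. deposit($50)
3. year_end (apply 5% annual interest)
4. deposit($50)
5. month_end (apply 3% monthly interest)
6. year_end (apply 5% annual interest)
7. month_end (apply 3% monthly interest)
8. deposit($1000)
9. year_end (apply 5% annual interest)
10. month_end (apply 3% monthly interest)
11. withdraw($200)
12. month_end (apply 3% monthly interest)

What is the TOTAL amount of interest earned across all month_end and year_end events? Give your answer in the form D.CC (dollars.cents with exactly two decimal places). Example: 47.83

After 1 (deposit($100)): balance=$2100.00 total_interest=$0.00
After 2 (deposit($50)): balance=$2150.00 total_interest=$0.00
After 3 (year_end (apply 5% annual interest)): balance=$2257.50 total_interest=$107.50
After 4 (deposit($50)): balance=$2307.50 total_interest=$107.50
After 5 (month_end (apply 3% monthly interest)): balance=$2376.72 total_interest=$176.72
After 6 (year_end (apply 5% annual interest)): balance=$2495.55 total_interest=$295.55
After 7 (month_end (apply 3% monthly interest)): balance=$2570.41 total_interest=$370.41
After 8 (deposit($1000)): balance=$3570.41 total_interest=$370.41
After 9 (year_end (apply 5% annual interest)): balance=$3748.93 total_interest=$548.93
After 10 (month_end (apply 3% monthly interest)): balance=$3861.39 total_interest=$661.39
After 11 (withdraw($200)): balance=$3661.39 total_interest=$661.39
After 12 (month_end (apply 3% monthly interest)): balance=$3771.23 total_interest=$771.23

Answer: 771.23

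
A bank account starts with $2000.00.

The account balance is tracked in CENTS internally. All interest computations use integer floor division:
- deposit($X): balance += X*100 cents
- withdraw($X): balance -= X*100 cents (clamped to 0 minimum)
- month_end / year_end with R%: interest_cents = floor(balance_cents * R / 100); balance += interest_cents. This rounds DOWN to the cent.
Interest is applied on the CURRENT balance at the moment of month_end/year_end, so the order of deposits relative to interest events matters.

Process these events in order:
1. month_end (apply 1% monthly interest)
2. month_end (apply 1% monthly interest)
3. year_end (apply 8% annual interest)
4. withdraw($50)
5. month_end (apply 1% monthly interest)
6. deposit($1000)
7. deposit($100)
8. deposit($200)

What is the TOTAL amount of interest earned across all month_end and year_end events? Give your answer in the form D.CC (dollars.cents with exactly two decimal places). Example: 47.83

Answer: 224.94

Derivation:
After 1 (month_end (apply 1% monthly interest)): balance=$2020.00 total_interest=$20.00
After 2 (month_end (apply 1% monthly interest)): balance=$2040.20 total_interest=$40.20
After 3 (year_end (apply 8% annual interest)): balance=$2203.41 total_interest=$203.41
After 4 (withdraw($50)): balance=$2153.41 total_interest=$203.41
After 5 (month_end (apply 1% monthly interest)): balance=$2174.94 total_interest=$224.94
After 6 (deposit($1000)): balance=$3174.94 total_interest=$224.94
After 7 (deposit($100)): balance=$3274.94 total_interest=$224.94
After 8 (deposit($200)): balance=$3474.94 total_interest=$224.94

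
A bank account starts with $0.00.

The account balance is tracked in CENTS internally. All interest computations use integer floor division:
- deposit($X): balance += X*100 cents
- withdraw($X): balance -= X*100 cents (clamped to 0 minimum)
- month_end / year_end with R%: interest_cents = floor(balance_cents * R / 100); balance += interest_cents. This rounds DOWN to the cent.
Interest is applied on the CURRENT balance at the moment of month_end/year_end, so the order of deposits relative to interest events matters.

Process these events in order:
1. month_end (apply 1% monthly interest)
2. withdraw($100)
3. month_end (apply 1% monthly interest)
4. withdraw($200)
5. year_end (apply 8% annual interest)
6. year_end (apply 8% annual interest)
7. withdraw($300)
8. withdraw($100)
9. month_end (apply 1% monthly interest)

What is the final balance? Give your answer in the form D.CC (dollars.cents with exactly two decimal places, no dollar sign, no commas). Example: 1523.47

After 1 (month_end (apply 1% monthly interest)): balance=$0.00 total_interest=$0.00
After 2 (withdraw($100)): balance=$0.00 total_interest=$0.00
After 3 (month_end (apply 1% monthly interest)): balance=$0.00 total_interest=$0.00
After 4 (withdraw($200)): balance=$0.00 total_interest=$0.00
After 5 (year_end (apply 8% annual interest)): balance=$0.00 total_interest=$0.00
After 6 (year_end (apply 8% annual interest)): balance=$0.00 total_interest=$0.00
After 7 (withdraw($300)): balance=$0.00 total_interest=$0.00
After 8 (withdraw($100)): balance=$0.00 total_interest=$0.00
After 9 (month_end (apply 1% monthly interest)): balance=$0.00 total_interest=$0.00

Answer: 0.00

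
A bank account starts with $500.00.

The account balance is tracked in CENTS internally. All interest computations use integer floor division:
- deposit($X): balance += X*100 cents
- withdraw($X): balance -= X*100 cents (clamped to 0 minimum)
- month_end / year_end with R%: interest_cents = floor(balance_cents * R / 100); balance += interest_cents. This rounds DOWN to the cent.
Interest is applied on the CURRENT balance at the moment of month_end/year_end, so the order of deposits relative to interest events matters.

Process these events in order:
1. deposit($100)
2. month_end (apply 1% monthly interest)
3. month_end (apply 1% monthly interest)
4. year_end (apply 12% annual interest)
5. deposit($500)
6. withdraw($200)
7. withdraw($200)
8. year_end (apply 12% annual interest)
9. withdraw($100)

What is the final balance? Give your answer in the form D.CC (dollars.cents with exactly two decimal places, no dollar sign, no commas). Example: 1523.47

Answer: 779.76

Derivation:
After 1 (deposit($100)): balance=$600.00 total_interest=$0.00
After 2 (month_end (apply 1% monthly interest)): balance=$606.00 total_interest=$6.00
After 3 (month_end (apply 1% monthly interest)): balance=$612.06 total_interest=$12.06
After 4 (year_end (apply 12% annual interest)): balance=$685.50 total_interest=$85.50
After 5 (deposit($500)): balance=$1185.50 total_interest=$85.50
After 6 (withdraw($200)): balance=$985.50 total_interest=$85.50
After 7 (withdraw($200)): balance=$785.50 total_interest=$85.50
After 8 (year_end (apply 12% annual interest)): balance=$879.76 total_interest=$179.76
After 9 (withdraw($100)): balance=$779.76 total_interest=$179.76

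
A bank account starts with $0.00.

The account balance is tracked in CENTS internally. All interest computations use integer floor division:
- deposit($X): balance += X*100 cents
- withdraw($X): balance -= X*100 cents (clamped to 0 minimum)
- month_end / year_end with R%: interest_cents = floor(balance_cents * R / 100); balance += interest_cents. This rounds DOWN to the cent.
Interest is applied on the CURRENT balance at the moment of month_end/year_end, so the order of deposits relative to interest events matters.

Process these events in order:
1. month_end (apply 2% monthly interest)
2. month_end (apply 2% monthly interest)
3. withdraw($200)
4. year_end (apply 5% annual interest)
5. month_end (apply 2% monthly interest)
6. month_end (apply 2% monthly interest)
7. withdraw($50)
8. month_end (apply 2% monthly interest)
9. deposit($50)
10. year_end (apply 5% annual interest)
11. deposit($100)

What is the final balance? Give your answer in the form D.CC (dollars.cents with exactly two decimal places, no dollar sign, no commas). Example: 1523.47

Answer: 152.50

Derivation:
After 1 (month_end (apply 2% monthly interest)): balance=$0.00 total_interest=$0.00
After 2 (month_end (apply 2% monthly interest)): balance=$0.00 total_interest=$0.00
After 3 (withdraw($200)): balance=$0.00 total_interest=$0.00
After 4 (year_end (apply 5% annual interest)): balance=$0.00 total_interest=$0.00
After 5 (month_end (apply 2% monthly interest)): balance=$0.00 total_interest=$0.00
After 6 (month_end (apply 2% monthly interest)): balance=$0.00 total_interest=$0.00
After 7 (withdraw($50)): balance=$0.00 total_interest=$0.00
After 8 (month_end (apply 2% monthly interest)): balance=$0.00 total_interest=$0.00
After 9 (deposit($50)): balance=$50.00 total_interest=$0.00
After 10 (year_end (apply 5% annual interest)): balance=$52.50 total_interest=$2.50
After 11 (deposit($100)): balance=$152.50 total_interest=$2.50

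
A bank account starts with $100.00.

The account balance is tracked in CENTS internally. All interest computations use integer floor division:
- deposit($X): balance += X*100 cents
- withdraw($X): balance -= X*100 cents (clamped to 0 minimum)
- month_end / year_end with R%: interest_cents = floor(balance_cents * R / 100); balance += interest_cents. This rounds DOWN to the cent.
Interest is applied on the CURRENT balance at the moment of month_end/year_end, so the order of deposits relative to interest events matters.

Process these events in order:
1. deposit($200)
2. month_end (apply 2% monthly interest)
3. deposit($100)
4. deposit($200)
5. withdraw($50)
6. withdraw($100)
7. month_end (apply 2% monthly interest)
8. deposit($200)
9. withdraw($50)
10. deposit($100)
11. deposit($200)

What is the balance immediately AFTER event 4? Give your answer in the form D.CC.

After 1 (deposit($200)): balance=$300.00 total_interest=$0.00
After 2 (month_end (apply 2% monthly interest)): balance=$306.00 total_interest=$6.00
After 3 (deposit($100)): balance=$406.00 total_interest=$6.00
After 4 (deposit($200)): balance=$606.00 total_interest=$6.00

Answer: 606.00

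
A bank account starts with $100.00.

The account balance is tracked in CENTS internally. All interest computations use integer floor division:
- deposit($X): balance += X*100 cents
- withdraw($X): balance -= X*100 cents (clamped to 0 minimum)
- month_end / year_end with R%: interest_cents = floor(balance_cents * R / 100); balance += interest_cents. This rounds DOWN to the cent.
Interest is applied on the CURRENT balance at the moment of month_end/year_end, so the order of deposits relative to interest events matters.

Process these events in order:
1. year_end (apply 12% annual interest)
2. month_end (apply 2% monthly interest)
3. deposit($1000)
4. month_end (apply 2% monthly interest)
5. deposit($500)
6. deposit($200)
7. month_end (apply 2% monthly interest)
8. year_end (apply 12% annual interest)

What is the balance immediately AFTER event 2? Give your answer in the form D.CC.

Answer: 114.24

Derivation:
After 1 (year_end (apply 12% annual interest)): balance=$112.00 total_interest=$12.00
After 2 (month_end (apply 2% monthly interest)): balance=$114.24 total_interest=$14.24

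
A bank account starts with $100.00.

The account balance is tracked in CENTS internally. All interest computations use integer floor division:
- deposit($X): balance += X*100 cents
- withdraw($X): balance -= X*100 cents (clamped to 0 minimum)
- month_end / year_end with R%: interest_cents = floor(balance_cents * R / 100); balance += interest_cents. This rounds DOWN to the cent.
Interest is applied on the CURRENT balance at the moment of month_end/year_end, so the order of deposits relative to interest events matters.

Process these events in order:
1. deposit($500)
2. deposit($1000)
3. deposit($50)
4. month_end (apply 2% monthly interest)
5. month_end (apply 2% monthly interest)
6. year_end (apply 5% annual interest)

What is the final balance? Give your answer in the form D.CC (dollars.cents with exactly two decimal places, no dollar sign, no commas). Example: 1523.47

Answer: 1802.49

Derivation:
After 1 (deposit($500)): balance=$600.00 total_interest=$0.00
After 2 (deposit($1000)): balance=$1600.00 total_interest=$0.00
After 3 (deposit($50)): balance=$1650.00 total_interest=$0.00
After 4 (month_end (apply 2% monthly interest)): balance=$1683.00 total_interest=$33.00
After 5 (month_end (apply 2% monthly interest)): balance=$1716.66 total_interest=$66.66
After 6 (year_end (apply 5% annual interest)): balance=$1802.49 total_interest=$152.49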